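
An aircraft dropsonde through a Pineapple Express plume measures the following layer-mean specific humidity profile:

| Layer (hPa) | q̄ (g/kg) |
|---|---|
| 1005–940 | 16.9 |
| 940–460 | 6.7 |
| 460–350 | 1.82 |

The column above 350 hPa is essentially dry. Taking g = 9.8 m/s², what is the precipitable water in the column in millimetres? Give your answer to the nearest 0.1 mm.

Precipitable water is the column-integrated vapour mass per unit area: PW = (1/g) Σ q̄ Δp, with q in kg/kg and Δp in Pa (1 kg/m² of water = 1 mm).
Layer 1005–940 hPa: Δp = 65 hPa = 6500 Pa, q̄ = 0.0169 kg/kg → 0.0169 × 6500 / 9.8 = 11.21 mm
Layer 940–460 hPa: Δp = 480 hPa = 48000 Pa, q̄ = 0.0067 kg/kg → 0.0067 × 48000 / 9.8 = 32.82 mm
Layer 460–350 hPa: Δp = 110 hPa = 11000 Pa, q̄ = 0.00182 kg/kg → 0.00182 × 11000 / 9.8 = 2.04 mm
PW = 11.21 + 32.82 + 2.04 = 46.07 ≈ 46.1 mm.

PW ≈ 46.1 mm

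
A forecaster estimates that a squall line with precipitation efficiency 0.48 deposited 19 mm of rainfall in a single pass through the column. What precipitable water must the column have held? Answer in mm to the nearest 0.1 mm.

PW ≈ 39.6 mm

PW = rainfall / ε = 19 / 0.48 = 39.6 mm.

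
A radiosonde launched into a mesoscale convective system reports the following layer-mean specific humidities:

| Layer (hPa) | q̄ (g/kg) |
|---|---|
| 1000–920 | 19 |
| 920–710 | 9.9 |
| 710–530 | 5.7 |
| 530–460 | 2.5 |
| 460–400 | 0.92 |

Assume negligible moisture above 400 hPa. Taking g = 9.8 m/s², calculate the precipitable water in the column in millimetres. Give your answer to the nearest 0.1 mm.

PW ≈ 49.5 mm

Precipitable water is the column-integrated vapour mass per unit area: PW = (1/g) Σ q̄ Δp, with q in kg/kg and Δp in Pa (1 kg/m² of water = 1 mm).
Layer 1000–920 hPa: Δp = 80 hPa = 8000 Pa, q̄ = 0.019 kg/kg → 0.019 × 8000 / 9.8 = 15.51 mm
Layer 920–710 hPa: Δp = 210 hPa = 21000 Pa, q̄ = 0.0099 kg/kg → 0.0099 × 21000 / 9.8 = 21.21 mm
Layer 710–530 hPa: Δp = 180 hPa = 18000 Pa, q̄ = 0.0057 kg/kg → 0.0057 × 18000 / 9.8 = 10.47 mm
Layer 530–460 hPa: Δp = 70 hPa = 7000 Pa, q̄ = 0.0025 kg/kg → 0.0025 × 7000 / 9.8 = 1.79 mm
Layer 460–400 hPa: Δp = 60 hPa = 6000 Pa, q̄ = 0.00092 kg/kg → 0.00092 × 6000 / 9.8 = 0.56 mm
PW = 15.51 + 21.21 + 10.47 + 1.79 + 0.56 = 49.54 ≈ 49.5 mm.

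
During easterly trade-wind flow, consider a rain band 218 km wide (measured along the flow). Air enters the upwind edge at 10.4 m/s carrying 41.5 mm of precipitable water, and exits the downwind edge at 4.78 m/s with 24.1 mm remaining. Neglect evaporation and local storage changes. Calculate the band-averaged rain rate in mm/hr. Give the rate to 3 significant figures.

Column moisture flux per unit crosswind length is F = V × PW.
Inflow: F_in = 10.4 × 41.5 = 431.6 mm·m/s
Outflow: F_out = 4.78 × 24.1 = 115.198 mm·m/s
Steady-state rate R = (F_in − F_out)/L = (431.6 − 115.198) / 218000 m = 1.451e-03 mm/s.
R = 1.451e-03 × 3600 = 5.22 mm/hr.

R ≈ 5.22 mm/hr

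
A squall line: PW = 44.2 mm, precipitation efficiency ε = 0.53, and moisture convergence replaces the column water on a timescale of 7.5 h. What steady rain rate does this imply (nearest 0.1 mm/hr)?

R ≈ 3.1 mm/hr

Each overturning extracts ε × PW = 0.53 × 44.2 = 23.426 mm.
Rate = ε·PW / τ = 23.426 / 7.5 h = 3.1 mm/hr.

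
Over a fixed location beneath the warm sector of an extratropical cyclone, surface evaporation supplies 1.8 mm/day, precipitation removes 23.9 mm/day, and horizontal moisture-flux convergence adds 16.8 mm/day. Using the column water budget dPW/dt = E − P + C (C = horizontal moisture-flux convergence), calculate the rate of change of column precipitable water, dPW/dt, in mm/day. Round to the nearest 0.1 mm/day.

dPW/dt = E − P + C = 1.8 − 23.9 + (16.8) = -5.3 mm/day.

dPW/dt ≈ -5.3 mm/day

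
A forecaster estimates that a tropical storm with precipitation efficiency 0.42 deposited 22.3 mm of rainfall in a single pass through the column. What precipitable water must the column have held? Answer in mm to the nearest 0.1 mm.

PW = rainfall / ε = 22.3 / 0.42 = 53.1 mm.

PW ≈ 53.1 mm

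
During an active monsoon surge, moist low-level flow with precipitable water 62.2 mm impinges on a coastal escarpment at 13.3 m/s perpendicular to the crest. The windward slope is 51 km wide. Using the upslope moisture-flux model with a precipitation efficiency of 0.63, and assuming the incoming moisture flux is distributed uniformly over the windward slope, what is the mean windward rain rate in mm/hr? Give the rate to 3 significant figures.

Incoming column moisture flux per unit ridge length: F = V × PW = 13.3 × 62.2 = 827.26 mm·m/s.
Spread over the 51 km slope with efficiency ε = 0.63: R = ε·F/W = 0.63 × 827.26 / 51000 m = 1.022e-02 mm/s.
R = 1.022e-02 × 3600 = 36.8 mm/hr.

R ≈ 36.8 mm/hr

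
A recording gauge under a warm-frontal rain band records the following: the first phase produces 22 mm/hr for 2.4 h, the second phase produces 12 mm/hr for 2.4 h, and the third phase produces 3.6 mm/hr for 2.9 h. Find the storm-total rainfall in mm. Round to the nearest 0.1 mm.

total ≈ 92.0 mm

Total = Σ Rᵢ Δtᵢ = 22 × 2.4 + 12 × 2.4 + 3.6 × 2.9
      = 52.8 + 28.8 + 10.44 = 92.0 mm.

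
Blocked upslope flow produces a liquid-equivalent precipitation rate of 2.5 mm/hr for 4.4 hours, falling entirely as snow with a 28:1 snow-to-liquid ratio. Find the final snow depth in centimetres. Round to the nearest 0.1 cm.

Liquid-equivalent depth = 2.5 × 4.4 = 11 mm.
Snow depth = 11 mm × 28 = 308 mm = 30.8 cm.

snow depth ≈ 30.8 cm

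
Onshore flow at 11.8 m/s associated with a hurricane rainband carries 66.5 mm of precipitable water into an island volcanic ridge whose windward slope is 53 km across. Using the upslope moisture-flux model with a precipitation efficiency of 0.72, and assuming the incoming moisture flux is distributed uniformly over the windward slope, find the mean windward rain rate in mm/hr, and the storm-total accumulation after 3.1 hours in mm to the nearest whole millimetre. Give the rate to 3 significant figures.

Incoming column moisture flux per unit ridge length: F = V × PW = 11.8 × 66.5 = 784.7 mm·m/s.
Spread over the 53 km slope with efficiency ε = 0.72: R = ε·F/W = 0.72 × 784.7 / 53000 m = 1.066e-02 mm/s.
R = 1.066e-02 × 3600 = 38.4 mm/hr.
Over 3.1 h: total = 38.4 × 3.1 = 119.04 ≈ 119 mm.

R ≈ 38.4 mm/hr; total ≈ 119 mm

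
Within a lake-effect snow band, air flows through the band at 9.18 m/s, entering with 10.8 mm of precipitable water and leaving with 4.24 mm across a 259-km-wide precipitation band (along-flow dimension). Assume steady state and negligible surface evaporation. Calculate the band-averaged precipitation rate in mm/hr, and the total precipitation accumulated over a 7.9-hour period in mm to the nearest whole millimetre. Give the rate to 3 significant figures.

R ≈ 0.837 mm/hr; total ≈ 7 mm

Column moisture flux per unit crosswind length is F = V × PW.
Inflow: F_in = 9.18 × 10.8 = 99.144 mm·m/s
Outflow: F_out = 9.18 × 4.24 = 38.9232 mm·m/s
Steady-state rate R = (F_in − F_out)/L = (99.144 − 38.9232) / 259000 m = 2.325e-04 mm/s.
R = 2.325e-04 × 3600 = 0.837 mm/hr.
Over 7.9 h: total = 0.837 × 7.9 = 6.6123 ≈ 7 mm.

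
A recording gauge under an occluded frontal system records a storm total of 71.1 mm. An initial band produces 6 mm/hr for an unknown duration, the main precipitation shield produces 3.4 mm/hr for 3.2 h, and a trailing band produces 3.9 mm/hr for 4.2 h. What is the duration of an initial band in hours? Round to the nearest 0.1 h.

duration ≈ 7.3 h

Known phases: 3.4 × 3.2 + 3.9 × 4.2 = 10.88 + 16.38 = 27.26 mm.
Remaining depth = 71.1 − 27.26 = 43.84 mm.
Duration = 43.84 / 6 = 7.3 h.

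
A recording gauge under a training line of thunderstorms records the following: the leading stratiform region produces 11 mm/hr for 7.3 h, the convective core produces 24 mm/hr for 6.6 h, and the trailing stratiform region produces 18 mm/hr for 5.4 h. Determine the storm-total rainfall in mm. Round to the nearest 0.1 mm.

total ≈ 335.9 mm

Total = Σ Rᵢ Δtᵢ = 11 × 7.3 + 24 × 6.6 + 18 × 5.4
      = 80.3 + 158.4 + 97.2 = 335.9 mm.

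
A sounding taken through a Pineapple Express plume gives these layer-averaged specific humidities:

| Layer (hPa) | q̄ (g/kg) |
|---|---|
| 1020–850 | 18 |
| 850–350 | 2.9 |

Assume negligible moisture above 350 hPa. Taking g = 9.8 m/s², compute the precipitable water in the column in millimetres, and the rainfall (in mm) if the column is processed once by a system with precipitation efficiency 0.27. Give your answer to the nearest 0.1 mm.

Precipitable water is the column-integrated vapour mass per unit area: PW = (1/g) Σ q̄ Δp, with q in kg/kg and Δp in Pa (1 kg/m² of water = 1 mm).
Layer 1020–850 hPa: Δp = 170 hPa = 17000 Pa, q̄ = 0.018 kg/kg → 0.018 × 17000 / 9.8 = 31.22 mm
Layer 850–350 hPa: Δp = 500 hPa = 50000 Pa, q̄ = 0.0029 kg/kg → 0.0029 × 50000 / 9.8 = 14.80 mm
PW = 31.22 + 14.80 = 46.02 ≈ 46.0 mm.
Rainfall = ε × PW = 0.27 × 46.0 = 12.4 mm.

PW ≈ 46.0 mm; rainfall ≈ 12.4 mm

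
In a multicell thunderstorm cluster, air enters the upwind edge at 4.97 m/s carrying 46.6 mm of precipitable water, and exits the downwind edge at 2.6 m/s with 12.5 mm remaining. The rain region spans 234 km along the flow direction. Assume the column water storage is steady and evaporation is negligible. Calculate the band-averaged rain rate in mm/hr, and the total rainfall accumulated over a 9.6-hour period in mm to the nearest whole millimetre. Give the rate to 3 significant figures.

Column moisture flux per unit crosswind length is F = V × PW.
Inflow: F_in = 4.97 × 46.6 = 231.602 mm·m/s
Outflow: F_out = 2.6 × 12.5 = 32.5 mm·m/s
Steady-state rate R = (F_in − F_out)/L = (231.602 − 32.5) / 234000 m = 8.509e-04 mm/s.
R = 8.509e-04 × 3600 = 3.06 mm/hr.
Over 9.6 h: total = 3.06 × 9.6 = 29.376 ≈ 29 mm.

R ≈ 3.06 mm/hr; total ≈ 29 mm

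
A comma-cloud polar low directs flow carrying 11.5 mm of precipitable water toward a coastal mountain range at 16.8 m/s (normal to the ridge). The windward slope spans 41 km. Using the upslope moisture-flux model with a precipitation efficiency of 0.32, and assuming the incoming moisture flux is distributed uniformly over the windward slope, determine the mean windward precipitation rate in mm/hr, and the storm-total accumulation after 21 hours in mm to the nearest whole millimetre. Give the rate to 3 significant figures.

R ≈ 5.43 mm/hr; total ≈ 114 mm

Incoming column moisture flux per unit ridge length: F = V × PW = 16.8 × 11.5 = 193.2 mm·m/s.
Spread over the 41 km slope with efficiency ε = 0.32: R = ε·F/W = 0.32 × 193.2 / 41000 m = 1.508e-03 mm/s.
R = 1.508e-03 × 3600 = 5.43 mm/hr.
Over 21 h: total = 5.43 × 21 = 114.03 ≈ 114 mm.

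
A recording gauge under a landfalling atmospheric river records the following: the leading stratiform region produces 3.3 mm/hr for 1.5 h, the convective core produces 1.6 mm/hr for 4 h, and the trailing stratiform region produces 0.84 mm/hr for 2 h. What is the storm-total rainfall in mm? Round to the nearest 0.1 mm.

Total = Σ Rᵢ Δtᵢ = 3.3 × 1.5 + 1.6 × 4 + 0.84 × 2
      = 4.95 + 6.4 + 1.68 = 13.0 mm.

total ≈ 13.0 mm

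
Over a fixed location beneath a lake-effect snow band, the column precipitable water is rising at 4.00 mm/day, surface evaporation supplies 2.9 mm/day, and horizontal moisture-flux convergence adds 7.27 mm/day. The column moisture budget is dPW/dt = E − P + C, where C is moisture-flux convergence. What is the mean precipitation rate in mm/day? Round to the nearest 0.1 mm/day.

dPW/dt = +4.00 mm/day.
P = E + C − dPW/dt = 2.9 + (7.27) − (+4.00) = 6.2 mm/day.

P ≈ 6.2 mm/day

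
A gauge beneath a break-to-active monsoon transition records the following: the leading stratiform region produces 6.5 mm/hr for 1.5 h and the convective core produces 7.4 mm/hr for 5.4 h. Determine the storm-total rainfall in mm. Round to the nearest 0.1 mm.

Total = Σ Rᵢ Δtᵢ = 6.5 × 1.5 + 7.4 × 5.4
      = 9.75 + 39.96 = 49.7 mm.

total ≈ 49.7 mm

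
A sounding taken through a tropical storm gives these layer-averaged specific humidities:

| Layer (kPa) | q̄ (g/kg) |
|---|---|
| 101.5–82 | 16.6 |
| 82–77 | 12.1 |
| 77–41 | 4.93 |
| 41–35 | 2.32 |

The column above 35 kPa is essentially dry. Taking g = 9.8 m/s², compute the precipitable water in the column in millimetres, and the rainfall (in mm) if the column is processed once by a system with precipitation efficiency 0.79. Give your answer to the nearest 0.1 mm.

PW ≈ 58.7 mm; rainfall ≈ 46.4 mm

Precipitable water is the column-integrated vapour mass per unit area: PW = (1/g) Σ q̄ Δp, with q in kg/kg and Δp in Pa (1 kg/m² of water = 1 mm).
Layer 101.5–82 kPa: Δp = 195 hPa = 19500 Pa, q̄ = 0.0166 kg/kg → 0.0166 × 19500 / 9.8 = 33.03 mm
Layer 82–77 kPa: Δp = 50 hPa = 5000 Pa, q̄ = 0.0121 kg/kg → 0.0121 × 5000 / 9.8 = 6.17 mm
Layer 77–41 kPa: Δp = 360 hPa = 36000 Pa, q̄ = 0.00493 kg/kg → 0.00493 × 36000 / 9.8 = 18.11 mm
Layer 41–35 kPa: Δp = 60 hPa = 6000 Pa, q̄ = 0.00232 kg/kg → 0.00232 × 6000 / 9.8 = 1.42 mm
PW = 33.03 + 6.17 + 18.11 + 1.42 = 58.73 ≈ 58.7 mm.
Rainfall = ε × PW = 0.79 × 58.7 = 46.4 mm.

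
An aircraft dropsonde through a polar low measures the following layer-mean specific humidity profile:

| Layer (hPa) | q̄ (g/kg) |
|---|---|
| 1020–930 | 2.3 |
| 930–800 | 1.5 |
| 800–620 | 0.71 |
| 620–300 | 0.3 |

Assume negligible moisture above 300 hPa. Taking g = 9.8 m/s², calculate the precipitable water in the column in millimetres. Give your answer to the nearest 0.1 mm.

PW ≈ 6.4 mm

Precipitable water is the column-integrated vapour mass per unit area: PW = (1/g) Σ q̄ Δp, with q in kg/kg and Δp in Pa (1 kg/m² of water = 1 mm).
Layer 1020–930 hPa: Δp = 90 hPa = 9000 Pa, q̄ = 0.0023 kg/kg → 0.0023 × 9000 / 9.8 = 2.11 mm
Layer 930–800 hPa: Δp = 130 hPa = 13000 Pa, q̄ = 0.0015 kg/kg → 0.0015 × 13000 / 9.8 = 1.99 mm
Layer 800–620 hPa: Δp = 180 hPa = 18000 Pa, q̄ = 0.00071 kg/kg → 0.00071 × 18000 / 9.8 = 1.30 mm
Layer 620–300 hPa: Δp = 320 hPa = 32000 Pa, q̄ = 0.0003 kg/kg → 0.0003 × 32000 / 9.8 = 0.98 mm
PW = 2.11 + 1.99 + 1.30 + 0.98 = 6.38 ≈ 6.4 mm.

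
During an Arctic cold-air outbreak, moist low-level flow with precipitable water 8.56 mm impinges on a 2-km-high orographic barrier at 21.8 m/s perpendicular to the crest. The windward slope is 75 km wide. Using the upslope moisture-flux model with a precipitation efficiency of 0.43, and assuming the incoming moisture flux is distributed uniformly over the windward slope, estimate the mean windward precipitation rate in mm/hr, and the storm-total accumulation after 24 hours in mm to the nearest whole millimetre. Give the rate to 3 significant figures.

Incoming column moisture flux per unit ridge length: F = V × PW = 21.8 × 8.56 = 186.608 mm·m/s.
Spread over the 75 km slope with efficiency ε = 0.43: R = ε·F/W = 0.43 × 186.608 / 75000 m = 1.070e-03 mm/s.
R = 1.070e-03 × 3600 = 3.85 mm/hr.
Over 24 h: total = 3.85 × 24 = 92.4 ≈ 92 mm.

R ≈ 3.85 mm/hr; total ≈ 92 mm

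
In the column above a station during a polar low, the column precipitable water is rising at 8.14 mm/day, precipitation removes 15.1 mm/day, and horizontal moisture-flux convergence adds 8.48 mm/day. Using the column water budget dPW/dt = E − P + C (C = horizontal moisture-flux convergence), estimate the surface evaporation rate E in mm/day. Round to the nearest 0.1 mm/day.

E ≈ 14.8 mm/day

dPW/dt = +8.14 mm/day.
E = dPW/dt + P − C = (+8.14) + 15.1 − (8.48) = 14.8 mm/day.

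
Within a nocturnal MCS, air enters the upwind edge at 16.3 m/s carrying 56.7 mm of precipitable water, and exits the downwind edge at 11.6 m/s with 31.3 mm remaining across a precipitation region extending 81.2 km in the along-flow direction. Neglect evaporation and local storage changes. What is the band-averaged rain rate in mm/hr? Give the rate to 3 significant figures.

Column moisture flux per unit crosswind length is F = V × PW.
Inflow: F_in = 16.3 × 56.7 = 924.21 mm·m/s
Outflow: F_out = 11.6 × 31.3 = 363.08 mm·m/s
Steady-state rate R = (F_in − F_out)/L = (924.21 − 363.08) / 81200 m = 6.910e-03 mm/s.
R = 6.910e-03 × 3600 = 24.9 mm/hr.

R ≈ 24.9 mm/hr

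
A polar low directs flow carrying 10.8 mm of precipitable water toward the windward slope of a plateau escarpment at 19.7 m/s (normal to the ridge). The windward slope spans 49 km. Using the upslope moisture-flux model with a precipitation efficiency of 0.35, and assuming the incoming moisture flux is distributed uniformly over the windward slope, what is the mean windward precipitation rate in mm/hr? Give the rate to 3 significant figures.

R ≈ 5.47 mm/hr

Incoming column moisture flux per unit ridge length: F = V × PW = 19.7 × 10.8 = 212.76 mm·m/s.
Spread over the 49 km slope with efficiency ε = 0.35: R = ε·F/W = 0.35 × 212.76 / 49000 m = 1.520e-03 mm/s.
R = 1.520e-03 × 3600 = 5.47 mm/hr.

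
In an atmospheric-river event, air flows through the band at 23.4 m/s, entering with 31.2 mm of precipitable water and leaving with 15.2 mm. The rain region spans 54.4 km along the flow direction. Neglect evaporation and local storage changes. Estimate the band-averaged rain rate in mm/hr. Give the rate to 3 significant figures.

Column moisture flux per unit crosswind length is F = V × PW.
Inflow: F_in = 23.4 × 31.2 = 730.08 mm·m/s
Outflow: F_out = 23.4 × 15.2 = 355.68 mm·m/s
Steady-state rate R = (F_in − F_out)/L = (730.08 − 355.68) / 54400 m = 6.882e-03 mm/s.
R = 6.882e-03 × 3600 = 24.8 mm/hr.

R ≈ 24.8 mm/hr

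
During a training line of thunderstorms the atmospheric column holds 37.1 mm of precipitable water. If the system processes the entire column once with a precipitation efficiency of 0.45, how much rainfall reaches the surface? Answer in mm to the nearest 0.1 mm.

Rainfall = ε × PW = 0.45 × 37.1 = 16.7 mm.

rainfall ≈ 16.7 mm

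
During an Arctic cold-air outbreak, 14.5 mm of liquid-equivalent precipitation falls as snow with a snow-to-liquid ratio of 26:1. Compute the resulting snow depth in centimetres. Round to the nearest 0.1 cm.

snow depth ≈ 37.7 cm

Snow depth = liquid × ratio = 14.5 mm × 26 = 377 mm = 37.7 cm.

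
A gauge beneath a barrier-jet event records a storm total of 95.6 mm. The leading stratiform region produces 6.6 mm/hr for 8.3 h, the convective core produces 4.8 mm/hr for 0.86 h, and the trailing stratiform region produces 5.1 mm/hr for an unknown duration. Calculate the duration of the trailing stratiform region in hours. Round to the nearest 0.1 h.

duration ≈ 7.2 h

Known phases: 6.6 × 8.3 + 4.8 × 0.86 = 54.78 + 4.128 = 58.908 mm.
Remaining depth = 95.6 − 58.908 = 36.692 mm.
Duration = 36.692 / 5.1 = 7.2 h.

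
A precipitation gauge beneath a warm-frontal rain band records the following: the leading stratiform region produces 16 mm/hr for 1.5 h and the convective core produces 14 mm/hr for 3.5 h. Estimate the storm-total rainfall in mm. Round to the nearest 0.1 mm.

total ≈ 73.0 mm

Total = Σ Rᵢ Δtᵢ = 16 × 1.5 + 14 × 3.5
      = 24 + 49 = 73.0 mm.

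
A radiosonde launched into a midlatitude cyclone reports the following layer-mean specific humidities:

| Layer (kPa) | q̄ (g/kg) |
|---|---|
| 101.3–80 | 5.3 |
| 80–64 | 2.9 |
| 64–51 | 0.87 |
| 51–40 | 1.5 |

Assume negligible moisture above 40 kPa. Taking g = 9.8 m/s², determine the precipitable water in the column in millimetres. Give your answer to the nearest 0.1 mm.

PW ≈ 19.1 mm

Precipitable water is the column-integrated vapour mass per unit area: PW = (1/g) Σ q̄ Δp, with q in kg/kg and Δp in Pa (1 kg/m² of water = 1 mm).
Layer 101.3–80 kPa: Δp = 213 hPa = 21300 Pa, q̄ = 0.0053 kg/kg → 0.0053 × 21300 / 9.8 = 11.52 mm
Layer 80–64 kPa: Δp = 160 hPa = 16000 Pa, q̄ = 0.0029 kg/kg → 0.0029 × 16000 / 9.8 = 4.73 mm
Layer 64–51 kPa: Δp = 130 hPa = 13000 Pa, q̄ = 0.00087 kg/kg → 0.00087 × 13000 / 9.8 = 1.15 mm
Layer 51–40 kPa: Δp = 110 hPa = 11000 Pa, q̄ = 0.0015 kg/kg → 0.0015 × 11000 / 9.8 = 1.68 mm
PW = 11.52 + 4.73 + 1.15 + 1.68 = 19.08 ≈ 19.1 mm.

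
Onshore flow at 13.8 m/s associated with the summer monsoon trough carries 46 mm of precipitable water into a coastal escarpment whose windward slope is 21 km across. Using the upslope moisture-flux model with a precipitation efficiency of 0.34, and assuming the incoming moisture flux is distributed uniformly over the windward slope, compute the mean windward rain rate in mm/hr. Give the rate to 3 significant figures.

Incoming column moisture flux per unit ridge length: F = V × PW = 13.8 × 46 = 634.8 mm·m/s.
Spread over the 21 km slope with efficiency ε = 0.34: R = ε·F/W = 0.34 × 634.8 / 21000 m = 1.028e-02 mm/s.
R = 1.028e-02 × 3600 = 37.0 mm/hr.

R ≈ 37.0 mm/hr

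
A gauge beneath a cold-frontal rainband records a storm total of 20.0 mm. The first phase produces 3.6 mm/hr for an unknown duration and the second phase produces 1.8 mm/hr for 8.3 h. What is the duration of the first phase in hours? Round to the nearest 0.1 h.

duration ≈ 1.4 h

Known phases: 1.8 × 8.3 = 14.94 mm.
Remaining depth = 20.0 − 14.94 = 5.06 mm.
Duration = 5.06 / 3.6 = 1.4 h.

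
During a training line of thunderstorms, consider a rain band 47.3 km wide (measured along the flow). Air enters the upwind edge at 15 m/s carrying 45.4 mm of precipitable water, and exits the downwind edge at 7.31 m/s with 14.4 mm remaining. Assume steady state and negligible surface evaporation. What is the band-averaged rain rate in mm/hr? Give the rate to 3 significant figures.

R ≈ 43.8 mm/hr

Column moisture flux per unit crosswind length is F = V × PW.
Inflow: F_in = 15 × 45.4 = 681 mm·m/s
Outflow: F_out = 7.31 × 14.4 = 105.264 mm·m/s
Steady-state rate R = (F_in − F_out)/L = (681 − 105.264) / 47300 m = 1.217e-02 mm/s.
R = 1.217e-02 × 3600 = 43.8 mm/hr.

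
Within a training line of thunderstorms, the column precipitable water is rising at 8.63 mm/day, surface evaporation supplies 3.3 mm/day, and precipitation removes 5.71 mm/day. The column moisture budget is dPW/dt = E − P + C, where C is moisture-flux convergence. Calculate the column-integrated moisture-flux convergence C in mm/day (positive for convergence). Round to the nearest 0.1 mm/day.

C ≈ 11.0 mm/day

dPW/dt = +8.63 mm/day.
C = dPW/dt − E + P = (+8.63) − 3.3 + 5.71 = 11.0 mm/day.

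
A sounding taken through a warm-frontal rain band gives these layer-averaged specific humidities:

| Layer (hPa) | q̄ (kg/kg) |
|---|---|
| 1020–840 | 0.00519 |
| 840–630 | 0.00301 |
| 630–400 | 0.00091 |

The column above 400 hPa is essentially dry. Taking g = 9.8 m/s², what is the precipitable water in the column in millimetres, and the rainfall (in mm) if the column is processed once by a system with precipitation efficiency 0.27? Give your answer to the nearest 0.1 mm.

Precipitable water is the column-integrated vapour mass per unit area: PW = (1/g) Σ q̄ Δp, with q in kg/kg and Δp in Pa (1 kg/m² of water = 1 mm).
Layer 1020–840 hPa: Δp = 180 hPa = 18000 Pa, q̄ = 0.00519 kg/kg → 0.00519 × 18000 / 9.8 = 9.53 mm
Layer 840–630 hPa: Δp = 210 hPa = 21000 Pa, q̄ = 0.00301 kg/kg → 0.00301 × 21000 / 9.8 = 6.45 mm
Layer 630–400 hPa: Δp = 230 hPa = 23000 Pa, q̄ = 0.00091 kg/kg → 0.00091 × 23000 / 9.8 = 2.14 mm
PW = 9.53 + 6.45 + 2.14 = 18.12 ≈ 18.1 mm.
Rainfall = ε × PW = 0.27 × 18.1 = 4.9 mm.

PW ≈ 18.1 mm; rainfall ≈ 4.9 mm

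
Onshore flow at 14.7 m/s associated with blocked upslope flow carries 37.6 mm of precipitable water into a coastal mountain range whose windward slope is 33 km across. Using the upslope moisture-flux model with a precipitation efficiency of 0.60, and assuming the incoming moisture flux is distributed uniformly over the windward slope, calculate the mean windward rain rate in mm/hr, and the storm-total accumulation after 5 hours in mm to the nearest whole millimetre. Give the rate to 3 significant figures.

R ≈ 36.2 mm/hr; total ≈ 181 mm

Incoming column moisture flux per unit ridge length: F = V × PW = 14.7 × 37.6 = 552.72 mm·m/s.
Spread over the 33 km slope with efficiency ε = 0.60: R = ε·F/W = 0.60 × 552.72 / 33000 m = 1.005e-02 mm/s.
R = 1.005e-02 × 3600 = 36.2 mm/hr.
Over 5 h: total = 36.2 × 5 = 181 mm.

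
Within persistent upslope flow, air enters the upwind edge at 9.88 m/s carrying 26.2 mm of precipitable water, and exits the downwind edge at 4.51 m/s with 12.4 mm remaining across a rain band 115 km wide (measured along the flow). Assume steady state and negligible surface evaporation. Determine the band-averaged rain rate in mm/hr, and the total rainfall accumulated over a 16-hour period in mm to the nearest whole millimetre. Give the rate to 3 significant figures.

Column moisture flux per unit crosswind length is F = V × PW.
Inflow: F_in = 9.88 × 26.2 = 258.856 mm·m/s
Outflow: F_out = 4.51 × 12.4 = 55.924 mm·m/s
Steady-state rate R = (F_in − F_out)/L = (258.856 − 55.924) / 115000 m = 1.765e-03 mm/s.
R = 1.765e-03 × 3600 = 6.35 mm/hr.
Over 16 h: total = 6.35 × 16 = 101.6 ≈ 102 mm.

R ≈ 6.35 mm/hr; total ≈ 102 mm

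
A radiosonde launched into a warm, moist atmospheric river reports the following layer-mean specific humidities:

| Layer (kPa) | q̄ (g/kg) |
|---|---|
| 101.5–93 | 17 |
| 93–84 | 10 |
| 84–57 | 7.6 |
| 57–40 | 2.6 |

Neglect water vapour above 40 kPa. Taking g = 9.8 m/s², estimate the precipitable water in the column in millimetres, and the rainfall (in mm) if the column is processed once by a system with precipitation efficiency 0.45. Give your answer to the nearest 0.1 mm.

PW ≈ 49.4 mm; rainfall ≈ 22.2 mm

Precipitable water is the column-integrated vapour mass per unit area: PW = (1/g) Σ q̄ Δp, with q in kg/kg and Δp in Pa (1 kg/m² of water = 1 mm).
Layer 101.5–93 kPa: Δp = 85 hPa = 8500 Pa, q̄ = 0.017 kg/kg → 0.017 × 8500 / 9.8 = 14.74 mm
Layer 93–84 kPa: Δp = 90 hPa = 9000 Pa, q̄ = 0.01 kg/kg → 0.01 × 9000 / 9.8 = 9.18 mm
Layer 84–57 kPa: Δp = 270 hPa = 27000 Pa, q̄ = 0.0076 kg/kg → 0.0076 × 27000 / 9.8 = 20.94 mm
Layer 57–40 kPa: Δp = 170 hPa = 17000 Pa, q̄ = 0.0026 kg/kg → 0.0026 × 17000 / 9.8 = 4.51 mm
PW = 14.74 + 9.18 + 20.94 + 4.51 = 49.37 ≈ 49.4 mm.
Rainfall = ε × PW = 0.45 × 49.4 = 22.2 mm.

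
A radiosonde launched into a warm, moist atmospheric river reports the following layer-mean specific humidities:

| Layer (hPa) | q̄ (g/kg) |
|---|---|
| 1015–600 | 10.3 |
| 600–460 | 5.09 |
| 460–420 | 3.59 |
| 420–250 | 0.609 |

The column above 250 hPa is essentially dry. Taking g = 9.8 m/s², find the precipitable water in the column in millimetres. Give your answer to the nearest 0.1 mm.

Precipitable water is the column-integrated vapour mass per unit area: PW = (1/g) Σ q̄ Δp, with q in kg/kg and Δp in Pa (1 kg/m² of water = 1 mm).
Layer 1015–600 hPa: Δp = 415 hPa = 41500 Pa, q̄ = 0.0103 kg/kg → 0.0103 × 41500 / 9.8 = 43.62 mm
Layer 600–460 hPa: Δp = 140 hPa = 14000 Pa, q̄ = 0.00509 kg/kg → 0.00509 × 14000 / 9.8 = 7.27 mm
Layer 460–420 hPa: Δp = 40 hPa = 4000 Pa, q̄ = 0.00359 kg/kg → 0.00359 × 4000 / 9.8 = 1.47 mm
Layer 420–250 hPa: Δp = 170 hPa = 17000 Pa, q̄ = 0.000609 kg/kg → 0.000609 × 17000 / 9.8 = 1.06 mm
PW = 43.62 + 7.27 + 1.47 + 1.06 = 53.42 ≈ 53.4 mm.

PW ≈ 53.4 mm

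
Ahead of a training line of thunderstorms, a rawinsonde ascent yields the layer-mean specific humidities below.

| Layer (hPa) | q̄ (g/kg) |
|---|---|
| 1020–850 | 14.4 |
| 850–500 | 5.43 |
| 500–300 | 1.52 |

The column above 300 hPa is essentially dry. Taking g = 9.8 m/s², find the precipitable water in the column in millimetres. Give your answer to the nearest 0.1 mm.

PW ≈ 47.5 mm

Precipitable water is the column-integrated vapour mass per unit area: PW = (1/g) Σ q̄ Δp, with q in kg/kg and Δp in Pa (1 kg/m² of water = 1 mm).
Layer 1020–850 hPa: Δp = 170 hPa = 17000 Pa, q̄ = 0.0144 kg/kg → 0.0144 × 17000 / 9.8 = 24.98 mm
Layer 850–500 hPa: Δp = 350 hPa = 35000 Pa, q̄ = 0.00543 kg/kg → 0.00543 × 35000 / 9.8 = 19.39 mm
Layer 500–300 hPa: Δp = 200 hPa = 20000 Pa, q̄ = 0.00152 kg/kg → 0.00152 × 20000 / 9.8 = 3.10 mm
PW = 24.98 + 19.39 + 3.10 = 47.47 ≈ 47.5 mm.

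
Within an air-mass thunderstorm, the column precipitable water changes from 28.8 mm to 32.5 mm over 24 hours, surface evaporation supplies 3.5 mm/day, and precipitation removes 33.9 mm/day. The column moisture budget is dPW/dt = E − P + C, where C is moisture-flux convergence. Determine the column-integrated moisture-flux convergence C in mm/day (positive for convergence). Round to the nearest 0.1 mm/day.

dPW/dt = (32.5 − 28.8) mm / (24/24 day) = +3.700 mm/day.
C = dPW/dt − E + P = (+3.700) − 3.5 + 33.9 = 34.1 mm/day.

C ≈ 34.1 mm/day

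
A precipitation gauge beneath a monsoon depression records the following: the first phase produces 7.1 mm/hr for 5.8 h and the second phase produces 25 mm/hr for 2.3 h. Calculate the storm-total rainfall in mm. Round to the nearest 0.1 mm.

Total = Σ Rᵢ Δtᵢ = 7.1 × 5.8 + 25 × 2.3
      = 41.18 + 57.5 = 98.7 mm.

total ≈ 98.7 mm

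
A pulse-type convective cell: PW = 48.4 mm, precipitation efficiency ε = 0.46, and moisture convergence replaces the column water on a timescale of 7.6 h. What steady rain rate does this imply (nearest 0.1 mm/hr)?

Each overturning extracts ε × PW = 0.46 × 48.4 = 22.264 mm.
Rate = ε·PW / τ = 22.264 / 7.6 h = 2.9 mm/hr.

R ≈ 2.9 mm/hr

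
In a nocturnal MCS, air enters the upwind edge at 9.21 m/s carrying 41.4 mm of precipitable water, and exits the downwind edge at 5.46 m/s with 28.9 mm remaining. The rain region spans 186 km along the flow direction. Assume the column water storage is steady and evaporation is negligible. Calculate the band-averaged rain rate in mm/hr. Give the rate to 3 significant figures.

R ≈ 4.33 mm/hr

Column moisture flux per unit crosswind length is F = V × PW.
Inflow: F_in = 9.21 × 41.4 = 381.294 mm·m/s
Outflow: F_out = 5.46 × 28.9 = 157.794 mm·m/s
Steady-state rate R = (F_in − F_out)/L = (381.294 − 157.794) / 186000 m = 1.202e-03 mm/s.
R = 1.202e-03 × 3600 = 4.33 mm/hr.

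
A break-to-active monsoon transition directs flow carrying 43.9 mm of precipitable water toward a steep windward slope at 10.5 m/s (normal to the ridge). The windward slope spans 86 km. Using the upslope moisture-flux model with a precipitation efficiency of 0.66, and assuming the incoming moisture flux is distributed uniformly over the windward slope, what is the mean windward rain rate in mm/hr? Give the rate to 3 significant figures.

R ≈ 12.7 mm/hr

Incoming column moisture flux per unit ridge length: F = V × PW = 10.5 × 43.9 = 460.95 mm·m/s.
Spread over the 86 km slope with efficiency ε = 0.66: R = ε·F/W = 0.66 × 460.95 / 86000 m = 3.538e-03 mm/s.
R = 3.538e-03 × 3600 = 12.7 mm/hr.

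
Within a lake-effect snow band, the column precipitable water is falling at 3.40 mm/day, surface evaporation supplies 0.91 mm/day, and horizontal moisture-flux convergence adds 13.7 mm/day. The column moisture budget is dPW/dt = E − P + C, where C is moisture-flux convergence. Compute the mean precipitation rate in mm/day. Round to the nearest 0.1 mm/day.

dPW/dt = -3.40 mm/day.
P = E + C − dPW/dt = 0.91 + (13.7) − (-3.40) = 18.0 mm/day.

P ≈ 18.0 mm/day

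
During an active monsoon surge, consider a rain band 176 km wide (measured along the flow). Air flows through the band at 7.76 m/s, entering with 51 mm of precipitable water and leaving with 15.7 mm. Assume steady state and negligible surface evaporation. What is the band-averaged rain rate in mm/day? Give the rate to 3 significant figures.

R ≈ 134 mm/day

Column moisture flux per unit crosswind length is F = V × PW.
Inflow: F_in = 7.76 × 51 = 395.76 mm·m/s
Outflow: F_out = 7.76 × 15.7 = 121.832 mm·m/s
Steady-state rate R = (F_in − F_out)/L = (395.76 − 121.832) / 176000 m = 1.556e-03 mm/s.
R = 1.556e-03 × 3600 × 24 = 134 mm/day.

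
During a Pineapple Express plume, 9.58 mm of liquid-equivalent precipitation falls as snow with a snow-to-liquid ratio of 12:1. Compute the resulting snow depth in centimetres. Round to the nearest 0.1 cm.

Snow depth = liquid × ratio = 9.58 mm × 12 = 114.96 mm = 11.5 cm.

snow depth ≈ 11.5 cm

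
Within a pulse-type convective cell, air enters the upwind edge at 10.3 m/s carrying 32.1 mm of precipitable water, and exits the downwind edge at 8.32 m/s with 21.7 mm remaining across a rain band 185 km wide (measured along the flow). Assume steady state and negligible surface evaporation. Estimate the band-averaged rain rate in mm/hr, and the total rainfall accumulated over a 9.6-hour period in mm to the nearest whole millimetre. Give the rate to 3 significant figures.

R ≈ 2.92 mm/hr; total ≈ 28 mm

Column moisture flux per unit crosswind length is F = V × PW.
Inflow: F_in = 10.3 × 32.1 = 330.63 mm·m/s
Outflow: F_out = 8.32 × 21.7 = 180.544 mm·m/s
Steady-state rate R = (F_in − F_out)/L = (330.63 − 180.544) / 185000 m = 8.113e-04 mm/s.
R = 8.113e-04 × 3600 = 2.92 mm/hr.
Over 9.6 h: total = 2.92 × 9.6 = 28.032 ≈ 28 mm.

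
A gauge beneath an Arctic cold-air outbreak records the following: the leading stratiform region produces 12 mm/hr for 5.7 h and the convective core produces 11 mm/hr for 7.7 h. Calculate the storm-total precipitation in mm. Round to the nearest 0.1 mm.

total ≈ 153.1 mm

Total = Σ Rᵢ Δtᵢ = 12 × 5.7 + 11 × 7.7
      = 68.4 + 84.7 = 153.1 mm.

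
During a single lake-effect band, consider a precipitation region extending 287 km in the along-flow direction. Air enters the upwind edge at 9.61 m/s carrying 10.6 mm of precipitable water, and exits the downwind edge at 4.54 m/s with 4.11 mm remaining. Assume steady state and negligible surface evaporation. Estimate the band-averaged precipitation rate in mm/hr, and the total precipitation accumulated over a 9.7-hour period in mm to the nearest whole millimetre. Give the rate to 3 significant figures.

R ≈ 1.04 mm/hr; total ≈ 10 mm

Column moisture flux per unit crosswind length is F = V × PW.
Inflow: F_in = 9.61 × 10.6 = 101.866 mm·m/s
Outflow: F_out = 4.54 × 4.11 = 18.6594 mm·m/s
Steady-state rate R = (F_in − F_out)/L = (101.866 − 18.6594) / 287000 m = 2.899e-04 mm/s.
R = 2.899e-04 × 3600 = 1.04 mm/hr.
Over 9.7 h: total = 1.04 × 9.7 = 10.088 ≈ 10 mm.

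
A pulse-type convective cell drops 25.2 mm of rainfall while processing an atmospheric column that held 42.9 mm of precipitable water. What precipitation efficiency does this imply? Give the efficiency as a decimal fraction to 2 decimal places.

ε ≈ 0.59

ε = rainfall / PW = 25.2 / 42.9 = 0.59.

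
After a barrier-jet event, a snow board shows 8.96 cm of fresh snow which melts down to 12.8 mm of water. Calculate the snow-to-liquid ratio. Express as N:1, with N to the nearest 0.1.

ratio ≈ 7.0

Ratio = snow depth / SWE = 89.6 mm / 12.8 mm = 7.0, i.e. 7.0:1.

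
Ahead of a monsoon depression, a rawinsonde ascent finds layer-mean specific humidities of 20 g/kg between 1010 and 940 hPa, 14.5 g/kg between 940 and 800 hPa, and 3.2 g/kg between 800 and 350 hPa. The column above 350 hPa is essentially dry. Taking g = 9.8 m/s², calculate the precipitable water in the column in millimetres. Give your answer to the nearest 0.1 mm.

PW ≈ 49.7 mm

Precipitable water is the column-integrated vapour mass per unit area: PW = (1/g) Σ q̄ Δp, with q in kg/kg and Δp in Pa (1 kg/m² of water = 1 mm).
Layer 1010–940 hPa: Δp = 70 hPa = 7000 Pa, q̄ = 0.02 kg/kg → 0.02 × 7000 / 9.8 = 14.29 mm
Layer 940–800 hPa: Δp = 140 hPa = 14000 Pa, q̄ = 0.0145 kg/kg → 0.0145 × 14000 / 9.8 = 20.71 mm
Layer 800–350 hPa: Δp = 450 hPa = 45000 Pa, q̄ = 0.0032 kg/kg → 0.0032 × 45000 / 9.8 = 14.69 mm
PW = 14.29 + 20.71 + 14.69 = 49.69 ≈ 49.7 mm.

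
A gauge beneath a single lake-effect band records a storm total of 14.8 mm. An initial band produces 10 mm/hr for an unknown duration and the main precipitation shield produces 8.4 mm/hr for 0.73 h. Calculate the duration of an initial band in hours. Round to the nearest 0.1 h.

duration ≈ 0.9 h

Known phases: 8.4 × 0.73 = 6.132 mm.
Remaining depth = 14.8 − 6.132 = 8.668 mm.
Duration = 8.668 / 10 = 0.9 h.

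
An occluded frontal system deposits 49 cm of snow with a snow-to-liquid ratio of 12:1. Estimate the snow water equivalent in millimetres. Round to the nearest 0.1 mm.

SWE ≈ 40.8 mm

SWE = snow depth / ratio = 49 cm / 12 = 4.083 cm = 40.8 mm.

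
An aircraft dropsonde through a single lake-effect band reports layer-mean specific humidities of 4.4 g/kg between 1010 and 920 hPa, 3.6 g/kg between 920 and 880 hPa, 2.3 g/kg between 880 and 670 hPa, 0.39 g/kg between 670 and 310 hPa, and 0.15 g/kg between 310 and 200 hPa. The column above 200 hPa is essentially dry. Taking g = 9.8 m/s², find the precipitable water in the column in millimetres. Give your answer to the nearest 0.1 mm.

PW ≈ 12.0 mm

Precipitable water is the column-integrated vapour mass per unit area: PW = (1/g) Σ q̄ Δp, with q in kg/kg and Δp in Pa (1 kg/m² of water = 1 mm).
Layer 1010–920 hPa: Δp = 90 hPa = 9000 Pa, q̄ = 0.0044 kg/kg → 0.0044 × 9000 / 9.8 = 4.04 mm
Layer 920–880 hPa: Δp = 40 hPa = 4000 Pa, q̄ = 0.0036 kg/kg → 0.0036 × 4000 / 9.8 = 1.47 mm
Layer 880–670 hPa: Δp = 210 hPa = 21000 Pa, q̄ = 0.0023 kg/kg → 0.0023 × 21000 / 9.8 = 4.93 mm
Layer 670–310 hPa: Δp = 360 hPa = 36000 Pa, q̄ = 0.00039 kg/kg → 0.00039 × 36000 / 9.8 = 1.43 mm
Layer 310–200 hPa: Δp = 110 hPa = 11000 Pa, q̄ = 0.00015 kg/kg → 0.00015 × 11000 / 9.8 = 0.17 mm
PW = 4.04 + 1.47 + 4.93 + 1.43 + 0.17 = 12.04 ≈ 12.0 mm.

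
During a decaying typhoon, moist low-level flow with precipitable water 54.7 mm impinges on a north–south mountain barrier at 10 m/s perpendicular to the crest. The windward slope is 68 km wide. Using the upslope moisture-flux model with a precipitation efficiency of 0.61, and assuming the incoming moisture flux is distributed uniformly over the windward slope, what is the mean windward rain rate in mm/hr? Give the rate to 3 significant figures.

R ≈ 17.7 mm/hr

Incoming column moisture flux per unit ridge length: F = V × PW = 10 × 54.7 = 547 mm·m/s.
Spread over the 68 km slope with efficiency ε = 0.61: R = ε·F/W = 0.61 × 547 / 68000 m = 4.907e-03 mm/s.
R = 4.907e-03 × 3600 = 17.7 mm/hr.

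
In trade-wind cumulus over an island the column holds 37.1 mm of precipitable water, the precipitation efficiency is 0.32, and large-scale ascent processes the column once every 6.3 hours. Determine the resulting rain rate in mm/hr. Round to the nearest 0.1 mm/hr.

R ≈ 1.9 mm/hr

Each overturning extracts ε × PW = 0.32 × 37.1 = 11.872 mm.
Rate = ε·PW / τ = 11.872 / 6.3 h = 1.9 mm/hr.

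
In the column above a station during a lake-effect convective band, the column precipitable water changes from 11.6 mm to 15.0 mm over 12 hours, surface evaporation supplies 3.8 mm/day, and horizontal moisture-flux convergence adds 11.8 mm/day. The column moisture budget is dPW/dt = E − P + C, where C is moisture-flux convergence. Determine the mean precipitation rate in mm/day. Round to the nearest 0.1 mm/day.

P ≈ 8.8 mm/day

dPW/dt = (15.0 − 11.6) mm / (12/24 day) = +6.800 mm/day.
P = E + C − dPW/dt = 3.8 + (11.8) − (+6.800) = 8.8 mm/day.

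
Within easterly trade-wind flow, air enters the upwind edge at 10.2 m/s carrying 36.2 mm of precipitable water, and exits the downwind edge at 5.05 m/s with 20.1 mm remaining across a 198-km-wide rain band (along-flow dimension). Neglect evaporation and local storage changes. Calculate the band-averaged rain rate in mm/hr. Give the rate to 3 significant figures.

Column moisture flux per unit crosswind length is F = V × PW.
Inflow: F_in = 10.2 × 36.2 = 369.24 mm·m/s
Outflow: F_out = 5.05 × 20.1 = 101.505 mm·m/s
Steady-state rate R = (F_in − F_out)/L = (369.24 − 101.505) / 198000 m = 1.352e-03 mm/s.
R = 1.352e-03 × 3600 = 4.87 mm/hr.

R ≈ 4.87 mm/hr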